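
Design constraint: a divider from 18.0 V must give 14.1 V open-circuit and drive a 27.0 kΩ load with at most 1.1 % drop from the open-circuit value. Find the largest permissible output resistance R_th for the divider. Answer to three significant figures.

Loading drop = R_th/(R_th + R_L) ≤ 0.0110, so R_th ≤ R_L · ε/(1−ε) = 27.0 kΩ × 0.0110/0.9890 = 300 Ω.

R_th ≤ 300 Ω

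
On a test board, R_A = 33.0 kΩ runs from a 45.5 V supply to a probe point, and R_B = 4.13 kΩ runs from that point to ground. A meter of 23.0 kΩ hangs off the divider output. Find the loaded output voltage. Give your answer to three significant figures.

The load sits in parallel with R_B: R_B‖R_L = (4.13 × 23.0) / (4.13 + 23.0) = 3.501 kΩ.
V_out = 45.5 × 3.501 / (33.0 + 3.501) = 45.5 × 3.501/36.50 = 4.36 V.
(Unloaded it would have been 5.06 V.)

V_out ≈ 4.36 V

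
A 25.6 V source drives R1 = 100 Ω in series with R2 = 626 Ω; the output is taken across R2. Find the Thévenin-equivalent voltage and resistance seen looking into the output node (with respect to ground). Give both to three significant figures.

V_th = 22.1 V, R_th = 86.2 Ω

V_th is the open-circuit tap voltage: 25.6 × 626/(100 + 626) = 22.1 V.
With the supply zeroed, R1 and R2 appear in parallel from the tap: R_th = R1‖R2 = (100 × 626)/726.0 = 86.2 Ω.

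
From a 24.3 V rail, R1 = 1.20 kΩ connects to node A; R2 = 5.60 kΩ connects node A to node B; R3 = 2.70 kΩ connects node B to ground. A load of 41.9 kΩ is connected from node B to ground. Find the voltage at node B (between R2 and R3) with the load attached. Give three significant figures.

At node B, R3 is in parallel with the load: R3‖R_L = 2.537 kΩ.
Below node A the resistance is R2 + (R3‖R_L) = 8.137 kΩ, so V_A = 24.3 × 8.137/9.337 = 21.18 V.
Then V_B = V_A × (R3‖R_L)/(R2 + R3‖R_L) = 21.18 × 2.537/8.137 = 6.60 V.

V ≈ 6.60 V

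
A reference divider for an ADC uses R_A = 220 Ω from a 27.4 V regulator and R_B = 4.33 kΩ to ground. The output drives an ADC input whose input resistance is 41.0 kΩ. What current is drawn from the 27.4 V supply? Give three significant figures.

I ≈ 6.62 mA

R_B‖R_L = 3916 Ω, so the source sees R_A + R_B‖R_L = 4136 Ω.
I = 27.4 V / 4136 Ω = 6.62 mA.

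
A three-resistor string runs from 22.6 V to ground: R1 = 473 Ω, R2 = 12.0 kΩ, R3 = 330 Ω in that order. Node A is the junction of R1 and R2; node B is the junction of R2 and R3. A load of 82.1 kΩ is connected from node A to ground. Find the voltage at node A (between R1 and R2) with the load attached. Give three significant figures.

Below node A the series string R2+R3 = 12330 Ω sits in parallel with the 82100 Ω load: 10720 Ω.
V_A = 22.6 × 10720/(473 + 10720) = 21.6 V.

V ≈ 21.6 V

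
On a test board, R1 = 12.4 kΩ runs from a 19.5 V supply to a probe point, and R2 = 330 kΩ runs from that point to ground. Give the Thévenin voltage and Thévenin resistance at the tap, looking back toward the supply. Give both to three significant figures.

V_th = 18.8 V, R_th = 12.0 kΩ

V_th is the open-circuit tap voltage: 19.5 × 330/(12.4 + 330) = 18.8 V.
With the supply zeroed, R1 and R2 appear in parallel from the tap: R_th = R1‖R2 = (12.4 × 330)/342.4 = 12.0 kΩ.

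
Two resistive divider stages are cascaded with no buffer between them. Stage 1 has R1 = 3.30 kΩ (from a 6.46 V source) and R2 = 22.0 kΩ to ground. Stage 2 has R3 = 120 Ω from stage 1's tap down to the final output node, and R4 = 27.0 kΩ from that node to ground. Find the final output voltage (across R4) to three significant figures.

V_out ≈ 5.06 V

Stage 2 presents R3+R4 = 27120 Ω as a load on stage 1's tap.
Stage 1's lower leg becomes R2‖(R3+R4) = 12150 Ω, so V_mid = 6.46 × 12150/15450 = 5.080 V.
Stage 2 is itself unloaded: V_out = V_mid × R4/(R3+R4) = 5.080 × 27000/27120 = 5.06 V.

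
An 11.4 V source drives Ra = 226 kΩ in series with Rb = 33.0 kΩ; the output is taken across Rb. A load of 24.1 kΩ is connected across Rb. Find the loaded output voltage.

The load sits in parallel with Rb: Rb‖R_L = (33.0 × 24.1) / (33.0 + 24.1) = 13.93 kΩ.
V_out = 11.4 × 13.93 / (226 + 13.93) = 11.4 × 13.93/239.9 = 0.662 V.

V_out ≈ 0.662 V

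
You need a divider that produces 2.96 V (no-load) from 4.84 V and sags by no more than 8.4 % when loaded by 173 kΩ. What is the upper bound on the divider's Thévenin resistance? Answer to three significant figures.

Loading drop = R_th/(R_th + R_L) ≤ 0.0840, so R_th ≤ R_L · ε/(1−ε) = 173 kΩ × 0.0840/0.9160 = 15.9 kΩ.

R_th ≤ 15.9 kΩ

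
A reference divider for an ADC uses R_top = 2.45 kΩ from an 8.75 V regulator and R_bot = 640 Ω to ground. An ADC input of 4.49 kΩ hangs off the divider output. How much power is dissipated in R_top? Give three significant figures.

P ≈ 20.7 mW

Total resistance from the source is R_top + (R_bot‖R_L) = 3010 Ω, so I = 8.75/3010 Ω = 2.907 mA.
P = I²·R_top = (2.907 mA)² × 2.45 kΩ = 20.7 mW.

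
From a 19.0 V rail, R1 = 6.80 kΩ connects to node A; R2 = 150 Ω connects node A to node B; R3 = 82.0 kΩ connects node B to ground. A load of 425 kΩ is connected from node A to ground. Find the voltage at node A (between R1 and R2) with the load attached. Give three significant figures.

V ≈ 17.3 V

Below node A the series string R2+R3 = 82150 Ω sits in parallel with the 425000 Ω load: 68840 Ω.
V_A = 19.0 × 68840/(6800 + 68840) = 17.3 V.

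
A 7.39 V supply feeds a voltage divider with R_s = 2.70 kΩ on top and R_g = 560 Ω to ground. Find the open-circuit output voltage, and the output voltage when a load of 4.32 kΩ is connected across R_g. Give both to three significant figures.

Unloaded: 1.27 V; loaded: 1.15 V

Open-circuit: V = 7.39 × 560/(2700 + 560) = 1.27 V.
With the load, R_g becomes R_g‖R_L = 495.7 Ω, so V = 7.39 × 495.7/3196 = 1.15 V.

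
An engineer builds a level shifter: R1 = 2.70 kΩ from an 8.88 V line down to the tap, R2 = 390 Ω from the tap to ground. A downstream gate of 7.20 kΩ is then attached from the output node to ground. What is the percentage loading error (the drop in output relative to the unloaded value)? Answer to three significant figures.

4.52 %

The divider's output (Thévenin) resistance is R1‖R2 = 340.8 Ω.
Fractional drop under load = R_th/(R_th + R_L) = 340.8 / (340.8 + 7200) = 0.04519.
So the output falls by 4.52 %.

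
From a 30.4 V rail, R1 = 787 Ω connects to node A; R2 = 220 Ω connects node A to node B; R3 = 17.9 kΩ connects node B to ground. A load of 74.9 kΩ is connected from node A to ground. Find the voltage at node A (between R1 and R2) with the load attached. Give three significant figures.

Below node A the series string R2+R3 = 18120 Ω sits in parallel with the 74900 Ω load: 14590 Ω.
V_A = 30.4 × 14590/(787 + 14590) = 28.8 V.

V ≈ 28.8 V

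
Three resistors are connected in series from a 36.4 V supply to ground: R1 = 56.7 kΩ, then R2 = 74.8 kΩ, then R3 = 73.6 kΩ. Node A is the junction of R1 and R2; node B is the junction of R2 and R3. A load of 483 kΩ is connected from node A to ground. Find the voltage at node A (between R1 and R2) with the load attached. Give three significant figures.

Below node A the series string R2+R3 = 148.4 kΩ sits in parallel with the 483 kΩ load: 113.5 kΩ.
V_A = 36.4 × 113.5/(56.7 + 113.5) = 24.3 V.

V ≈ 24.3 V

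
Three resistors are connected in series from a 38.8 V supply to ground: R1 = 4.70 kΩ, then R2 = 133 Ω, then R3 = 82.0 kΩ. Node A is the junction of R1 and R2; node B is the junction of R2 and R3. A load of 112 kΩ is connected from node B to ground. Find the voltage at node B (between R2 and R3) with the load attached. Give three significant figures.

At node B, R3 is in parallel with the load: R3‖R_L = 47340 Ω.
Below node A the resistance is R2 + (R3‖R_L) = 47470 Ω, so V_A = 38.8 × 47470/52170 = 35.30 V.
Then V_B = V_A × (R3‖R_L)/(R2 + R3‖R_L) = 35.30 × 47340/47470 = 35.2 V.

V ≈ 35.2 V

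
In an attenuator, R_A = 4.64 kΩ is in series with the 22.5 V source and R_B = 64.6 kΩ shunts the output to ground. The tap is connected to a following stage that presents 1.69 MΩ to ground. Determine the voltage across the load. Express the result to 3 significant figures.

The load sits in parallel with R_B: R_B‖R_L = (64.6 × 1690) / (64.6 + 1690) = 62.22 kΩ.
V_out = 22.5 × 62.22 / (4.64 + 62.22) = 22.5 × 62.22/66.86 = 20.9 V.
(Unloaded it would have been 21.0 V.)

V_out ≈ 20.9 V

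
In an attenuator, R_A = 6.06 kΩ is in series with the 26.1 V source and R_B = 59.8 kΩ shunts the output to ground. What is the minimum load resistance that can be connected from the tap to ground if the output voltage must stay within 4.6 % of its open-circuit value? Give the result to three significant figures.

Output resistance R_th = R_A‖R_B = (6.06 × 59.8)/65.86 = 5.502 kΩ.
The fractional drop is R_th/(R_th + R_L); requiring this ≤ 0.0460 gives R_L ≥ R_th(1/0.0460 − 1) = 5.502 × 20.74 = 114 kΩ.

R_L(min) ≈ 114 kΩ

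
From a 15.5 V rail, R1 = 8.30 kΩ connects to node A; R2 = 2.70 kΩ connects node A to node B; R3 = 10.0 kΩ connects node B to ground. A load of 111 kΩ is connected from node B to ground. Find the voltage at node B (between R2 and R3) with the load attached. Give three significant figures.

V ≈ 7.05 V

At node B, R3 is in parallel with the load: R3‖R_L = 9.174 kΩ.
Below node A the resistance is R2 + (R3‖R_L) = 11.87 kΩ, so V_A = 15.5 × 11.87/20.17 = 9.123 V.
Then V_B = V_A × (R3‖R_L)/(R2 + R3‖R_L) = 9.123 × 9.174/11.87 = 7.05 V.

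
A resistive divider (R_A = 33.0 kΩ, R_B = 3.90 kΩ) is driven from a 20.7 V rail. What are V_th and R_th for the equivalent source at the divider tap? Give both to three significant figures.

V_th is the open-circuit tap voltage: 20.7 × 3.90/(33.0 + 3.90) = 2.19 V.
With the supply zeroed, R_A and R_B appear in parallel from the tap: R_th = R_A‖R_B = (33.0 × 3.90)/36.90 = 3.49 kΩ.

V_th = 2.19 V, R_th = 3.49 kΩ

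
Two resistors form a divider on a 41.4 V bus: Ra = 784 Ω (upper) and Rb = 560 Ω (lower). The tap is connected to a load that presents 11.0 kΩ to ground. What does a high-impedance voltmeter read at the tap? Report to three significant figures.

V_out ≈ 16.8 V

The load sits in parallel with Rb: Rb‖R_L = (560 × 11000) / (560 + 11000) = 532.9 Ω.
V_out = 41.4 × 532.9 / (784 + 532.9) = 41.4 × 532.9/1317 = 16.8 V.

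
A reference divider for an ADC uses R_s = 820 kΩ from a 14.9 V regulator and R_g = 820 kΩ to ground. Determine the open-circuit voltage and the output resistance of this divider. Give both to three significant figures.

V_th = 7.45 V, R_th = 410 kΩ

V_th is the open-circuit tap voltage: 14.9 × 820/(820 + 820) = 7.45 V.
With the supply zeroed, R_s and R_g appear in parallel from the tap: R_th = R_s‖R_g = (820 × 820)/1640 = 410 kΩ.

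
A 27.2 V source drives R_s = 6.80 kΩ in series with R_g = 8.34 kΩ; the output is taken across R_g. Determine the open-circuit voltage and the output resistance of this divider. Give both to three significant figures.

V_th = 15.0 V, R_th = 3.75 kΩ

V_th is the open-circuit tap voltage: 27.2 × 8.34/(6.80 + 8.34) = 15.0 V.
With the supply zeroed, R_s and R_g appear in parallel from the tap: R_th = R_s‖R_g = (6.80 × 8.34)/15.14 = 3.75 kΩ.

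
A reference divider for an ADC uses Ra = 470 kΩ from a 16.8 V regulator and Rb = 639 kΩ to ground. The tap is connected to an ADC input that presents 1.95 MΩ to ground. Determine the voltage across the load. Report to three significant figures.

V_out ≈ 8.50 V

The load sits in parallel with Rb: Rb‖R_L = (639 × 1950) / (639 + 1950) = 481.3 kΩ.
V_out = 16.8 × 481.3 / (470 + 481.3) = 16.8 × 481.3/951.3 = 8.50 V.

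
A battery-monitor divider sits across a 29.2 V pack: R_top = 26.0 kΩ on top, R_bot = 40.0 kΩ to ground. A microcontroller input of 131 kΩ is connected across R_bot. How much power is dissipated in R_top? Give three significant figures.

P ≈ 6.91 mW

Total resistance from the source is R_top + (R_bot‖R_L) = 56.64 kΩ, so I = 29.2/56.64 kΩ = 0.5155 mA.
P = I²·R_top = (0.5155 mA)² × 26.0 kΩ = 6.91 mW.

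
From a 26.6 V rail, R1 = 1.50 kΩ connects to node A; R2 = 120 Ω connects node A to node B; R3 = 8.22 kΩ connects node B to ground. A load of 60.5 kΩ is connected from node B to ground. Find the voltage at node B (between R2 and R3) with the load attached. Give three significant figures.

V ≈ 21.7 V

At node B, R3 is in parallel with the load: R3‖R_L = 7237 Ω.
Below node A the resistance is R2 + (R3‖R_L) = 7357 Ω, so V_A = 26.6 × 7357/8857 = 22.09 V.
Then V_B = V_A × (R3‖R_L)/(R2 + R3‖R_L) = 22.09 × 7237/7357 = 21.7 V.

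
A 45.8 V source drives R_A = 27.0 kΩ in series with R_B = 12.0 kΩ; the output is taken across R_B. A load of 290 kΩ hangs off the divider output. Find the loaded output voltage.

The load sits in parallel with R_B: R_B‖R_L = (12.0 × 290) / (12.0 + 290) = 11.52 kΩ.
V_out = 45.8 × 11.52 / (27.0 + 11.52) = 45.8 × 11.52/38.52 = 13.7 V.

V_out ≈ 13.7 V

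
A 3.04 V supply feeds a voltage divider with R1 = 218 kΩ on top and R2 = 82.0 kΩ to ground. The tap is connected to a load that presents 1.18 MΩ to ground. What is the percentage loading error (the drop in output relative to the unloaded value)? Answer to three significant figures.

The divider's output (Thévenin) resistance is R1‖R2 = 59.59 kΩ.
Fractional drop under load = R_th/(R_th + R_L) = 59.59 / (59.59 + 1180) = 0.04807.
So the output falls by 4.81 %.

4.81 %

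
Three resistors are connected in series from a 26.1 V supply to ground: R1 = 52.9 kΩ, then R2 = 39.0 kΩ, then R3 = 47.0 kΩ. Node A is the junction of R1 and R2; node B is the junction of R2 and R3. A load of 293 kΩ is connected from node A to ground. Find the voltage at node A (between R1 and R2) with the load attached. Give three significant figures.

Below node A the series string R2+R3 = 86.00 kΩ sits in parallel with the 293 kΩ load: 66.49 kΩ.
V_A = 26.1 × 66.49/(52.9 + 66.49) = 14.5 V.

V ≈ 14.5 V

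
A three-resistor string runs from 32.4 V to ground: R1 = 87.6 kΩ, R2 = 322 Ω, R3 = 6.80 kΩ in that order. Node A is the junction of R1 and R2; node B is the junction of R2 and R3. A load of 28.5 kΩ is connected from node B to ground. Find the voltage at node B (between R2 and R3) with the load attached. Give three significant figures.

V ≈ 1.90 V

At node B, R3 is in parallel with the load: R3‖R_L = 5490 Ω.
Below node A the resistance is R2 + (R3‖R_L) = 5812 Ω, so V_A = 32.4 × 5812/93410 = 2.016 V.
Then V_B = V_A × (R3‖R_L)/(R2 + R3‖R_L) = 2.016 × 5490/5812 = 1.90 V.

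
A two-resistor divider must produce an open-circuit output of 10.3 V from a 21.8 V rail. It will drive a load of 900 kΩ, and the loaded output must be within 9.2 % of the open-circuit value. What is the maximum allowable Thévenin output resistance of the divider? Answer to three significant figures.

R_th ≤ 91.2 kΩ

Loading drop = R_th/(R_th + R_L) ≤ 0.0920, so R_th ≤ R_L · ε/(1−ε) = 900 kΩ × 0.0920/0.9080 = 91.2 kΩ.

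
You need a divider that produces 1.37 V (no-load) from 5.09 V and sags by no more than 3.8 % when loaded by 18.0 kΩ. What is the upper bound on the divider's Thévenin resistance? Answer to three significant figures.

R_th ≤ 711 Ω

Loading drop = R_th/(R_th + R_L) ≤ 0.0380, so R_th ≤ R_L · ε/(1−ε) = 18.0 kΩ × 0.0380/0.9620 = 711 Ω.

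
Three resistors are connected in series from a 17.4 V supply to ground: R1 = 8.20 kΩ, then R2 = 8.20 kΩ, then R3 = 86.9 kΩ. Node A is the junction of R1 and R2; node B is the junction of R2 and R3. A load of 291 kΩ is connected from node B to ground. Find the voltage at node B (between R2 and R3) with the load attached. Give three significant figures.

At node B, R3 is in parallel with the load: R3‖R_L = 66.92 kΩ.
Below node A the resistance is R2 + (R3‖R_L) = 75.12 kΩ, so V_A = 17.4 × 75.12/83.32 = 15.69 V.
Then V_B = V_A × (R3‖R_L)/(R2 + R3‖R_L) = 15.69 × 66.92/75.12 = 14.0 V.

V ≈ 14.0 V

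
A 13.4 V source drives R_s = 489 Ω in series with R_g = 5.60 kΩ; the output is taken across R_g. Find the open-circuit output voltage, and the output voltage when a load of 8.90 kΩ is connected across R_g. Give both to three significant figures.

Unloaded: 12.3 V; loaded: 11.7 V

Open-circuit: V = 13.4 × 5600/(489 + 5600) = 12.3 V.
With the load, R_g becomes R_g‖R_L = 3437 Ω, so V = 13.4 × 3437/3926 = 11.7 V.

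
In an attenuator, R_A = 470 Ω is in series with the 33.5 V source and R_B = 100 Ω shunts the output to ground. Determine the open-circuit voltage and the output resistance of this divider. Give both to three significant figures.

V_th is the open-circuit tap voltage: 33.5 × 100/(470 + 100) = 5.88 V.
With the supply zeroed, R_A and R_B appear in parallel from the tap: R_th = R_A‖R_B = (470 × 100)/570.0 = 82.5 Ω.

V_th = 5.88 V, R_th = 82.5 Ω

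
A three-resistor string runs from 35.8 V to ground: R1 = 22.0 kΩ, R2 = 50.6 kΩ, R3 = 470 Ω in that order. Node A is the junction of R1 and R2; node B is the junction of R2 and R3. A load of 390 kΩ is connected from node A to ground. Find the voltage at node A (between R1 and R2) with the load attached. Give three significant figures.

V ≈ 24.1 V

Below node A the series string R2+R3 = 51070 Ω sits in parallel with the 390000 Ω load: 45160 Ω.
V_A = 35.8 × 45160/(22000 + 45160) = 24.1 V.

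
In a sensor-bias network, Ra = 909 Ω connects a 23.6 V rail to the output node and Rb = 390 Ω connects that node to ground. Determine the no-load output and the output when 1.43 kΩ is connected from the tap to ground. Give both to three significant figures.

Unloaded: 7.09 V; loaded: 5.95 V

Open-circuit: V = 23.6 × 390/(909 + 390) = 7.09 V.
With the load, Rb becomes Rb‖R_L = 306.4 Ω, so V = 23.6 × 306.4/1215 = 5.95 V.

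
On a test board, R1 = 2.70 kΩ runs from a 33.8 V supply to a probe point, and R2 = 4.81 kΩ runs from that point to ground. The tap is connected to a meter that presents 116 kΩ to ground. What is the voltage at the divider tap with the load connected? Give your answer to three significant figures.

V_out ≈ 21.3 V

The load sits in parallel with R2: R2‖R_L = (4.81 × 116) / (4.81 + 116) = 4.618 kΩ.
V_out = 33.8 × 4.618 / (2.70 + 4.618) = 33.8 × 4.618/7.318 = 21.3 V.
(Unloaded it would have been 21.6 V.)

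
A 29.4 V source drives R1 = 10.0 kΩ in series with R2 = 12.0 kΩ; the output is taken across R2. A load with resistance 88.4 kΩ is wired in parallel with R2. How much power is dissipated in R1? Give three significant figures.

Total resistance from the source is R1 + (R2‖R_L) = 20.57 kΩ, so I = 29.4/20.57 kΩ = 1.430 mA.
P = I²·R1 = (1.430 mA)² × 10.0 kΩ = 20.4 mW.

P ≈ 20.4 mW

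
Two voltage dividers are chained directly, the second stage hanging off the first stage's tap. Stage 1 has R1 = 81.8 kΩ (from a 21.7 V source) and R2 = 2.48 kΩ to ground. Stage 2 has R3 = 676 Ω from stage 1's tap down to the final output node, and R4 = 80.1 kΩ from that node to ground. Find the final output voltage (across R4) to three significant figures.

V_out ≈ 0.615 V

Stage 2 presents R3+R4 = 80780 Ω as a load on stage 1's tap.
Stage 1's lower leg becomes R2‖(R3+R4) = 2406 Ω, so V_mid = 21.7 × 2406/84210 = 0.6201 V.
Stage 2 is itself unloaded: V_out = V_mid × R4/(R3+R4) = 0.6201 × 80100/80780 = 0.615 V.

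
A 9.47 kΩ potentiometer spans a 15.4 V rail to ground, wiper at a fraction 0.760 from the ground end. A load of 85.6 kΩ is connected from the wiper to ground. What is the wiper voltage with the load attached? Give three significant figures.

The wiper splits the pot into (1−α)R = 2.273 kΩ above and αR = 7.197 kΩ below.
Lower section ‖ load = 6.639 kΩ.
V_wiper = 15.4 × 6.639/(2.273 + 6.639) = 11.5 V.

V ≈ 11.5 V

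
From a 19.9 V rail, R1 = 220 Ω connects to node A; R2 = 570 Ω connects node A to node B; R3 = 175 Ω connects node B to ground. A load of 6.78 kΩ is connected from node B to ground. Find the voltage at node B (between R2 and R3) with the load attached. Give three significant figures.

At node B, R3 is in parallel with the load: R3‖R_L = 170.6 Ω.
Below node A the resistance is R2 + (R3‖R_L) = 740.6 Ω, so V_A = 19.9 × 740.6/960.6 = 15.34 V.
Then V_B = V_A × (R3‖R_L)/(R2 + R3‖R_L) = 15.34 × 170.6/740.6 = 3.53 V.

V ≈ 3.53 V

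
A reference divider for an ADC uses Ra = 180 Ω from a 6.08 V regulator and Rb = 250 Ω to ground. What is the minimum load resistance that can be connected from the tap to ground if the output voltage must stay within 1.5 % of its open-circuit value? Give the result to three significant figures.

R_L(min) ≈ 6.87 kΩ

Output resistance R_th = Ra‖Rb = (180 × 250)/430.0 = 104.7 Ω.
The fractional drop is R_th/(R_th + R_L); requiring this ≤ 0.0150 gives R_L ≥ R_th(1/0.0150 − 1) = 104.7 × 65.67 = 6.87 kΩ.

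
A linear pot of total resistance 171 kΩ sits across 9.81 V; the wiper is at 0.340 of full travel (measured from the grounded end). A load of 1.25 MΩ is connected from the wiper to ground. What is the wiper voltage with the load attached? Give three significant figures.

The wiper splits the pot into (1−α)R = 112.9 kΩ above and αR = 58.14 kΩ below.
Lower section ‖ load = 55.56 kΩ.
V_wiper = 9.81 × 55.56/(112.9 + 55.56) = 3.24 V.

V ≈ 3.24 V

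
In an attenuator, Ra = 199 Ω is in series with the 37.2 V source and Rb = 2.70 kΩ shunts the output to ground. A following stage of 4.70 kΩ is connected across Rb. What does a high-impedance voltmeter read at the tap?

V_out ≈ 33.3 V

The load sits in parallel with Rb: Rb‖R_L = (2700 × 4700) / (2700 + 4700) = 1715 Ω.
V_out = 37.2 × 1715 / (199 + 1715) = 37.2 × 1715/1914 = 33.3 V.
(Unloaded it would have been 34.6 V.)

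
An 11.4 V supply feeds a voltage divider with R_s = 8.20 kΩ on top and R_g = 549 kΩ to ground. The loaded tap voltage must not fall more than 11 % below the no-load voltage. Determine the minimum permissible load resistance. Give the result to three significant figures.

Output resistance R_th = R_s‖R_g = (8.20 × 549)/557.2 = 8.079 kΩ.
The fractional drop is R_th/(R_th + R_L); requiring this ≤ 0.110 gives R_L ≥ R_th(1/0.110 − 1) = 8.079 × 8.091 = 65.4 kΩ.

R_L(min) ≈ 65.4 kΩ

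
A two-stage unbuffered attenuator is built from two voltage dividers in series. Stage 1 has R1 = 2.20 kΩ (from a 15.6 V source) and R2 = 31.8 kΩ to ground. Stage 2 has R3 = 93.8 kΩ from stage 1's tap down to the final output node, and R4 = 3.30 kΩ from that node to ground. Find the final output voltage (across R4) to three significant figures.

V_out ≈ 0.486 V

Stage 2 presents R3+R4 = 97.10 kΩ as a load on stage 1's tap.
Stage 1's lower leg becomes R2‖(R3+R4) = 23.95 kΩ, so V_mid = 15.6 × 23.95/26.15 = 14.29 V.
Stage 2 is itself unloaded: V_out = V_mid × R4/(R3+R4) = 14.29 × 3.30/97.10 = 0.486 V.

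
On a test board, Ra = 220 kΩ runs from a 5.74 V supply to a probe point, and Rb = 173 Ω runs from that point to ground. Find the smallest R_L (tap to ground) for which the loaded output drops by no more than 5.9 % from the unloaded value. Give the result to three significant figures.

Output resistance R_th = Ra‖Rb = (220000 × 173)/220200 = 172.9 Ω.
The fractional drop is R_th/(R_th + R_L); requiring this ≤ 0.0590 gives R_L ≥ R_th(1/0.0590 − 1) = 172.9 × 15.95 = 2.76 kΩ.

R_L(min) ≈ 2.76 kΩ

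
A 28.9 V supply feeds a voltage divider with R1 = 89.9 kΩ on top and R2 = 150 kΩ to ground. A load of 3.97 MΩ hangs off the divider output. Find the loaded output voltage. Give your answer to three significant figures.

The load sits in parallel with R2: R2‖R_L = (150 × 3970) / (150 + 3970) = 144.5 kΩ.
V_out = 28.9 × 144.5 / (89.9 + 144.5) = 28.9 × 144.5/234.4 = 17.8 V.

V_out ≈ 17.8 V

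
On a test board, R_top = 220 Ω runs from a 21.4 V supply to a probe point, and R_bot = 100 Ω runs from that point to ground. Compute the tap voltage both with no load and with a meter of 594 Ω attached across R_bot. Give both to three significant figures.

Open-circuit: V = 21.4 × 100/(220 + 100) = 6.69 V.
With the load, R_bot becomes R_bot‖R_L = 85.59 Ω, so V = 21.4 × 85.59/305.6 = 5.99 V.

Unloaded: 6.69 V; loaded: 5.99 V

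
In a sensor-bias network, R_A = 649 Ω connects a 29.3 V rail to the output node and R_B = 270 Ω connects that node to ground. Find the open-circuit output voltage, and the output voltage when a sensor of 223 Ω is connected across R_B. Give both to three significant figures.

Unloaded: 8.61 V; loaded: 4.64 V

Open-circuit: V = 29.3 × 270/(649 + 270) = 8.61 V.
With the load, R_B becomes R_B‖R_L = 122.1 Ω, so V = 29.3 × 122.1/771.1 = 4.64 V.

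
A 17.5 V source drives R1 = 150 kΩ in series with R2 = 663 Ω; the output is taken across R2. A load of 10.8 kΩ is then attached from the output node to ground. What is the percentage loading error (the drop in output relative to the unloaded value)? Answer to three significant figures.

The divider's output (Thévenin) resistance is R1‖R2 = 660.1 Ω.
Fractional drop under load = R_th/(R_th + R_L) = 660.1 / (660.1 + 10800) = 0.05760.
So the output falls by 5.76 %.

5.76 %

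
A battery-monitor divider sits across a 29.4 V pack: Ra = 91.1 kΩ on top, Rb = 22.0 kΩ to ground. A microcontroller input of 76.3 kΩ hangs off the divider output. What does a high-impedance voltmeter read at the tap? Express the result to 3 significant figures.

V_out ≈ 4.64 V

The load sits in parallel with Rb: Rb‖R_L = (22.0 × 76.3) / (22.0 + 76.3) = 17.08 kΩ.
V_out = 29.4 × 17.08 / (91.1 + 17.08) = 29.4 × 17.08/108.2 = 4.64 V.
(Unloaded it would have been 5.72 V.)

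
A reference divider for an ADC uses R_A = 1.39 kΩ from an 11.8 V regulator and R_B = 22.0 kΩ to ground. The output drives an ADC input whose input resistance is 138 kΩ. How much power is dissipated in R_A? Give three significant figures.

P ≈ 0.467 mW

Total resistance from the source is R_A + (R_B‖R_L) = 20.36 kΩ, so I = 11.8/20.36 kΩ = 0.5794 mA.
P = I²·R_A = (0.5794 mA)² × 1.39 kΩ = 0.467 mW.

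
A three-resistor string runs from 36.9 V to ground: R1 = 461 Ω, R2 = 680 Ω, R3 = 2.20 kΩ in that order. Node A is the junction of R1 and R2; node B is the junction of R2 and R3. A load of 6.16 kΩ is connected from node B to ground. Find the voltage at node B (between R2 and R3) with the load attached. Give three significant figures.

At node B, R3 is in parallel with the load: R3‖R_L = 1621 Ω.
Below node A the resistance is R2 + (R3‖R_L) = 2301 Ω, so V_A = 36.9 × 2301/2762 = 30.74 V.
Then V_B = V_A × (R3‖R_L)/(R2 + R3‖R_L) = 30.74 × 1621/2301 = 21.7 V.

V ≈ 21.7 V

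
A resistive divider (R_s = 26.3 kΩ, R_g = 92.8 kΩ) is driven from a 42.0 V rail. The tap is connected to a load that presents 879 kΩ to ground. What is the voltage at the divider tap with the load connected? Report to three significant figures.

V_out ≈ 32.0 V

The load sits in parallel with R_g: R_g‖R_L = (92.8 × 879) / (92.8 + 879) = 83.94 kΩ.
V_out = 42.0 × 83.94 / (26.3 + 83.94) = 42.0 × 83.94/110.2 = 32.0 V.
(Unloaded it would have been 32.7 V.)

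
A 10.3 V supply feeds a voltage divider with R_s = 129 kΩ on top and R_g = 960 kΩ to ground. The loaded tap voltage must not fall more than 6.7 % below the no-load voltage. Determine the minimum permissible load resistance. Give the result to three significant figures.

Output resistance R_th = R_s‖R_g = (129 × 960)/1089 = 113.7 kΩ.
The fractional drop is R_th/(R_th + R_L); requiring this ≤ 0.0670 gives R_L ≥ R_th(1/0.0670 − 1) = 113.7 × 13.93 = 1.58 MΩ.

R_L(min) ≈ 1.58 MΩ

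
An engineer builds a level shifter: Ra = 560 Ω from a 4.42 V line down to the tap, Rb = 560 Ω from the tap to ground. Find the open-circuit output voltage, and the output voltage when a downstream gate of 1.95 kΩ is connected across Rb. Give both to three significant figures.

Unloaded: 2.21 V; loaded: 1.93 V

Open-circuit: V = 4.42 × 560/(560 + 560) = 2.21 V.
With the load, Rb becomes Rb‖R_L = 435.1 Ω, so V = 4.42 × 435.1/995.1 = 1.93 V.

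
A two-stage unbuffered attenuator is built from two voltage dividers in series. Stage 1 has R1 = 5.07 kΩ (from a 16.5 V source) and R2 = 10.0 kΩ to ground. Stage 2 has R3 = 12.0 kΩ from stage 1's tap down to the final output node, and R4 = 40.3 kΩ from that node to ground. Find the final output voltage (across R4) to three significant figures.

V_out ≈ 7.93 V

Stage 2 presents R3+R4 = 52.30 kΩ as a load on stage 1's tap.
Stage 1's lower leg becomes R2‖(R3+R4) = 8.395 kΩ, so V_mid = 16.5 × 8.395/13.46 = 10.29 V.
Stage 2 is itself unloaded: V_out = V_mid × R4/(R3+R4) = 10.29 × 40.3/52.30 = 7.93 V.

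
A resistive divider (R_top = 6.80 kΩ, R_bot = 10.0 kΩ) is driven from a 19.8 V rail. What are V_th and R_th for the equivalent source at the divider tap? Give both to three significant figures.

V_th = 11.8 V, R_th = 4.05 kΩ

V_th is the open-circuit tap voltage: 19.8 × 10.0/(6.80 + 10.0) = 11.8 V.
With the supply zeroed, R_top and R_bot appear in parallel from the tap: R_th = R_top‖R_bot = (6.80 × 10.0)/16.80 = 4.05 kΩ.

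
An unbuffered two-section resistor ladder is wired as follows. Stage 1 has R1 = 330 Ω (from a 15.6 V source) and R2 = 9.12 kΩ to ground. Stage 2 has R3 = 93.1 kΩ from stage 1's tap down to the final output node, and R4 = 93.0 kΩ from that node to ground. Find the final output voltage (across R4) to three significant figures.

Stage 2 presents R3+R4 = 186100 Ω as a load on stage 1's tap.
Stage 1's lower leg becomes R2‖(R3+R4) = 8694 Ω, so V_mid = 15.6 × 8694/9024 = 15.03 V.
Stage 2 is itself unloaded: V_out = V_mid × R4/(R3+R4) = 15.03 × 93000/186100 = 7.51 V.

V_out ≈ 7.51 V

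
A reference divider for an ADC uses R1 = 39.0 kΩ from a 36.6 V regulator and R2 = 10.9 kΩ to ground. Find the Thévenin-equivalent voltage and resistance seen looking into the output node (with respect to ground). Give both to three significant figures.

V_th = 7.99 V, R_th = 8.52 kΩ

V_th is the open-circuit tap voltage: 36.6 × 10.9/(39.0 + 10.9) = 7.99 V.
With the supply zeroed, R1 and R2 appear in parallel from the tap: R_th = R1‖R2 = (39.0 × 10.9)/49.90 = 8.52 kΩ.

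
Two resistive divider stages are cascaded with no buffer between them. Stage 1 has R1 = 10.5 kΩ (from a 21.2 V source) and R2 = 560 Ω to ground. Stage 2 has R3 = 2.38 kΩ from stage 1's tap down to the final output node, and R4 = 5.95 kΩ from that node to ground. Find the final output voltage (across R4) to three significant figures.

V_out ≈ 0.721 V

Stage 2 presents R3+R4 = 8330 Ω as a load on stage 1's tap.
Stage 1's lower leg becomes R2‖(R3+R4) = 524.7 Ω, so V_mid = 21.2 × 524.7/11020 = 1.009 V.
Stage 2 is itself unloaded: V_out = V_mid × R4/(R3+R4) = 1.009 × 5950/8330 = 0.721 V.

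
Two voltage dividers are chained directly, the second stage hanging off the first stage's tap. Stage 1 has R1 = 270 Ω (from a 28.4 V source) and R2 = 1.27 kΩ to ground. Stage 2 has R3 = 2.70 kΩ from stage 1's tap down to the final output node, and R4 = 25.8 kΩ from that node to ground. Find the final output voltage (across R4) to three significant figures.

Stage 2 presents R3+R4 = 28500 Ω as a load on stage 1's tap.
Stage 1's lower leg becomes R2‖(R3+R4) = 1216 Ω, so V_mid = 28.4 × 1216/1486 = 23.24 V.
Stage 2 is itself unloaded: V_out = V_mid × R4/(R3+R4) = 23.24 × 25800/28500 = 21.0 V.

V_out ≈ 21.0 V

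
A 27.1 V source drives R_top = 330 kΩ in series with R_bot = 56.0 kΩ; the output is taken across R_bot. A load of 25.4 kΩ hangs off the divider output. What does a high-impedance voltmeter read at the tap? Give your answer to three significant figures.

The load sits in parallel with R_bot: R_bot‖R_L = (56.0 × 25.4) / (56.0 + 25.4) = 17.47 kΩ.
V_out = 27.1 × 17.47 / (330 + 17.47) = 27.1 × 17.47/347.5 = 1.36 V.

V_out ≈ 1.36 V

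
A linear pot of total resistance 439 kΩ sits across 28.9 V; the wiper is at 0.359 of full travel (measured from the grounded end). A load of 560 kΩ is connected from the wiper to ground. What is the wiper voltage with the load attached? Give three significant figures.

The wiper splits the pot into (1−α)R = 281.4 kΩ above and αR = 157.6 kΩ below.
Lower section ‖ load = 123.0 kΩ.
V_wiper = 28.9 × 123.0/(281.4 + 123.0) = 8.79 V.

V ≈ 8.79 V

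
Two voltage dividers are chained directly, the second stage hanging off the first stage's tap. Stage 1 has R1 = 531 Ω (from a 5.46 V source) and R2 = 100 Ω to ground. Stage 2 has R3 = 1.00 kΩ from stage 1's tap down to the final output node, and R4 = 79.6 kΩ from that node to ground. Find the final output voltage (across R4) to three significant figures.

Stage 2 presents R3+R4 = 80600 Ω as a load on stage 1's tap.
Stage 1's lower leg becomes R2‖(R3+R4) = 99.88 Ω, so V_mid = 5.46 × 99.88/630.9 = 0.8644 V.
Stage 2 is itself unloaded: V_out = V_mid × R4/(R3+R4) = 0.8644 × 79600/80600 = 0.854 V.

V_out ≈ 0.854 V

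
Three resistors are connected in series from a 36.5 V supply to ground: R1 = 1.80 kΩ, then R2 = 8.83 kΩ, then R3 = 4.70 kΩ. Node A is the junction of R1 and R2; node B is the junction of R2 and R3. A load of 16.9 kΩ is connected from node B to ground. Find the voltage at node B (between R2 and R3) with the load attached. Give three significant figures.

At node B, R3 is in parallel with the load: R3‖R_L = 3.677 kΩ.
Below node A the resistance is R2 + (R3‖R_L) = 12.51 kΩ, so V_A = 36.5 × 12.51/14.31 = 31.91 V.
Then V_B = V_A × (R3‖R_L)/(R2 + R3‖R_L) = 31.91 × 3.677/12.51 = 9.38 V.

V ≈ 9.38 V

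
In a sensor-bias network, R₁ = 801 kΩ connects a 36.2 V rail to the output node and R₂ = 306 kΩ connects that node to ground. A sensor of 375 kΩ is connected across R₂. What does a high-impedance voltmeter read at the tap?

The load sits in parallel with R₂: R₂‖R_L = (306 × 375) / (306 + 375) = 168.5 kΩ.
V_out = 36.2 × 168.5 / (801 + 168.5) = 36.2 × 168.5/969.5 = 6.29 V.

V_out ≈ 6.29 V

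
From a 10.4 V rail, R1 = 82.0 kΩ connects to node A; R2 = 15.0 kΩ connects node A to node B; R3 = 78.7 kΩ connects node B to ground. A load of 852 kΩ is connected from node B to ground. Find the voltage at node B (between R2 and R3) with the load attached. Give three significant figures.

V ≈ 4.43 V

At node B, R3 is in parallel with the load: R3‖R_L = 72.05 kΩ.
Below node A the resistance is R2 + (R3‖R_L) = 87.05 kΩ, so V_A = 10.4 × 87.05/169.0 = 5.355 V.
Then V_B = V_A × (R3‖R_L)/(R2 + R3‖R_L) = 5.355 × 72.05/87.05 = 4.43 V.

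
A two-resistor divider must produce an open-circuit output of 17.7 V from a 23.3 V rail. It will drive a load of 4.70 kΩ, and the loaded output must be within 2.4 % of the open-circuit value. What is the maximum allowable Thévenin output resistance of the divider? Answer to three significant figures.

Loading drop = R_th/(R_th + R_L) ≤ 0.0240, so R_th ≤ R_L · ε/(1−ε) = 4.70 kΩ × 0.0240/0.9760 = 116 Ω.

R_th ≤ 116 Ω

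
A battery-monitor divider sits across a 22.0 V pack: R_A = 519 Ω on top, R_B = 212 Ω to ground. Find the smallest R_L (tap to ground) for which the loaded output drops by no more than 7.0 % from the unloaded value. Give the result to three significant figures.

Output resistance R_th = R_A‖R_B = (519 × 212)/731.0 = 150.5 Ω.
The fractional drop is R_th/(R_th + R_L); requiring this ≤ 0.0700 gives R_L ≥ R_th(1/0.0700 − 1) = 150.5 × 13.29 = 2.00 kΩ.

R_L(min) ≈ 2.00 kΩ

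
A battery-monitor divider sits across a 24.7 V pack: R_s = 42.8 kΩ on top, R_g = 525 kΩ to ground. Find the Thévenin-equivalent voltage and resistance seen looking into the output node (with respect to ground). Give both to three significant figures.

V_th = 22.8 V, R_th = 39.6 kΩ

V_th is the open-circuit tap voltage: 24.7 × 525/(42.8 + 525) = 22.8 V.
With the supply zeroed, R_s and R_g appear in parallel from the tap: R_th = R_s‖R_g = (42.8 × 525)/567.8 = 39.6 kΩ.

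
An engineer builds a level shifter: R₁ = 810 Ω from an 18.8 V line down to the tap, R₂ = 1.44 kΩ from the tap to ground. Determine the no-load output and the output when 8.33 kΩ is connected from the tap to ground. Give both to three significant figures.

Unloaded: 12.0 V; loaded: 11.3 V

Open-circuit: V = 18.8 × 1440/(810 + 1440) = 12.0 V.
With the load, R₂ becomes R₂‖R_L = 1228 Ω, so V = 18.8 × 1228/2038 = 11.3 V.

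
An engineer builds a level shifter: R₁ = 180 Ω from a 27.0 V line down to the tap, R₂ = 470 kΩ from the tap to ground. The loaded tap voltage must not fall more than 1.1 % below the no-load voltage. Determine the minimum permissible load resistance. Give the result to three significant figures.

R_L(min) ≈ 16.2 kΩ

Output resistance R_th = R₁‖R₂ = (180 × 470000)/470200 = 179.9 Ω.
The fractional drop is R_th/(R_th + R_L); requiring this ≤ 0.0110 gives R_L ≥ R_th(1/0.0110 − 1) = 179.9 × 89.91 = 16.2 kΩ.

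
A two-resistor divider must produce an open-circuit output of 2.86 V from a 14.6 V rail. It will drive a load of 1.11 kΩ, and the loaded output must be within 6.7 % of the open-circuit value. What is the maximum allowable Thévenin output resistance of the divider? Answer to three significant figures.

Loading drop = R_th/(R_th + R_L) ≤ 0.0670, so R_th ≤ R_L · ε/(1−ε) = 1.11 kΩ × 0.0670/0.9330 = 79.7 Ω.

R_th ≤ 79.7 Ω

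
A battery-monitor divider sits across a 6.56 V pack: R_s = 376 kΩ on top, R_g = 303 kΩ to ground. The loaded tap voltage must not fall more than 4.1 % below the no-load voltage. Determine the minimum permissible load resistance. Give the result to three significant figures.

Output resistance R_th = R_s‖R_g = (376 × 303)/679.0 = 167.8 kΩ.
The fractional drop is R_th/(R_th + R_L); requiring this ≤ 0.0410 gives R_L ≥ R_th(1/0.0410 − 1) = 167.8 × 23.39 = 3.92 MΩ.

R_L(min) ≈ 3.92 MΩ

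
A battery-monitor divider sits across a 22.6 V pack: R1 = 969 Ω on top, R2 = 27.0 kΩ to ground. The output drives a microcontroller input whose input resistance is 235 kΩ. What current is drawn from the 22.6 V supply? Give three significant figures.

I ≈ 0.897 mA

R2‖R_L = 24220 Ω, so the source sees R1 + R2‖R_L = 25190 Ω.
I = 22.6 V / 25190 Ω = 0.897 mA.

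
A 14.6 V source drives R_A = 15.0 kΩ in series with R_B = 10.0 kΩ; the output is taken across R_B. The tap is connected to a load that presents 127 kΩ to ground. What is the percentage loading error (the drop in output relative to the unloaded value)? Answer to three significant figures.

The divider's output (Thévenin) resistance is R_A‖R_B = 6.000 kΩ.
Fractional drop under load = R_th/(R_th + R_L) = 6.000 / (6.000 + 127) = 0.04511.
So the output falls by 4.51 %.

4.51 %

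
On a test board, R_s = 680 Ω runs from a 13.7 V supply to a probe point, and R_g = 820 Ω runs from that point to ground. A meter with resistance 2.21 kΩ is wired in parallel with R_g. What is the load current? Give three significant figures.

I_L ≈ 2.90 mA

R_g‖R_L = 598.1 Ω; V_out = 13.7 × 598.1/1278 = 6.411 V.
I_L = V_out / R_L = 6.411 / 2.21 kΩ = 2.90 mA.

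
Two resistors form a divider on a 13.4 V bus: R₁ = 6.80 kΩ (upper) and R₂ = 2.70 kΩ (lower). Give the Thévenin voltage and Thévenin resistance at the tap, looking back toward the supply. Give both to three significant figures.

V_th = 3.81 V, R_th = 1.93 kΩ

V_th is the open-circuit tap voltage: 13.4 × 2.70/(6.80 + 2.70) = 3.81 V.
With the supply zeroed, R₁ and R₂ appear in parallel from the tap: R_th = R₁‖R₂ = (6.80 × 2.70)/9.500 = 1.93 kΩ.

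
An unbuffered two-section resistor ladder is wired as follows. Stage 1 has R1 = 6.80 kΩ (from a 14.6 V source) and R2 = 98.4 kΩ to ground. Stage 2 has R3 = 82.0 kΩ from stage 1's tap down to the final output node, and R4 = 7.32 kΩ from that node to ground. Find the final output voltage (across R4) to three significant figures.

V_out ≈ 1.04 V

Stage 2 presents R3+R4 = 89.32 kΩ as a load on stage 1's tap.
Stage 1's lower leg becomes R2‖(R3+R4) = 46.82 kΩ, so V_mid = 14.6 × 46.82/53.62 = 12.75 V.
Stage 2 is itself unloaded: V_out = V_mid × R4/(R3+R4) = 12.75 × 7.32/89.32 = 1.04 V.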